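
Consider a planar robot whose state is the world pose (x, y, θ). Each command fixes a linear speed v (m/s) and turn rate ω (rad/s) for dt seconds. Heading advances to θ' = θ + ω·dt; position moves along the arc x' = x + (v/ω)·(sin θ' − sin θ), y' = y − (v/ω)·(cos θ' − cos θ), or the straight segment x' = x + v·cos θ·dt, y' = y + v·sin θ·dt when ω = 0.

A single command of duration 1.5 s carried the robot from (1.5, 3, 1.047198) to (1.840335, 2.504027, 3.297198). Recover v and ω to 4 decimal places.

Δθ = 3.297198 − 1.047198 = 2.250000
ω = Δθ/dt = 2.250000/1.5 = 1.5000
R = −Δy/(cos θ' − cos θ) = -0.3333
v = R·ω = -0.3333·1.5000 = -0.5000

v = -0.5000, ω = 1.5000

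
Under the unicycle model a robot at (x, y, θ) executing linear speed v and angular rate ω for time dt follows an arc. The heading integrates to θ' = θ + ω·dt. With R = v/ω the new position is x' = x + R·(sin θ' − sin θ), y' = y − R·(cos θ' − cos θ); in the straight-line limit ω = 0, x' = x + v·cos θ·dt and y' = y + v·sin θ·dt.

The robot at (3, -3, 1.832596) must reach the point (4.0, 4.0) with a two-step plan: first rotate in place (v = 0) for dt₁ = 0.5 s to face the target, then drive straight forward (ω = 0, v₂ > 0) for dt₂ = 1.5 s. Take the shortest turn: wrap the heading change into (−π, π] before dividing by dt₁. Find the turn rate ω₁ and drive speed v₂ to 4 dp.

ω₁ = -0.8074, v₂ = 4.7140

heading to target = atan2(4−-3, 4−3) = 1.4289
Δθ = wrap(1.4289 − 1.8326) = -0.4037; ω₁ = Δθ/dt₁ = -0.8074
distance = √((4−3)² + (4−-3)²) = 7.0711; v₂ = distance/dt₂ = 4.7140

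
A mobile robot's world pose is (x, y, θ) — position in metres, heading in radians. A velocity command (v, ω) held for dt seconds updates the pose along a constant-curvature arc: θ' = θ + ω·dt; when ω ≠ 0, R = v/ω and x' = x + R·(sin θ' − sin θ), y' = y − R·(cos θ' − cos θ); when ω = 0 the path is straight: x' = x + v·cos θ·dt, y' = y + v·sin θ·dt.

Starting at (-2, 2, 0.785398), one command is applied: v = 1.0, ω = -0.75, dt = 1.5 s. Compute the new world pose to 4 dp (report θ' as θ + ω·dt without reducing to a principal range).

(-0.6130, 2.3144, -0.3396)

θ' = 0.7854 + -0.75·1.5 = -0.3396
R = v/ω = 1.0/-0.75 = -1.3333
x' = -2 + -1.3333·(sin -0.3396 − sin 0.7854) = -0.6130
y' = 2 − -1.3333·(cos -0.3396 − cos 0.7854) = 2.3144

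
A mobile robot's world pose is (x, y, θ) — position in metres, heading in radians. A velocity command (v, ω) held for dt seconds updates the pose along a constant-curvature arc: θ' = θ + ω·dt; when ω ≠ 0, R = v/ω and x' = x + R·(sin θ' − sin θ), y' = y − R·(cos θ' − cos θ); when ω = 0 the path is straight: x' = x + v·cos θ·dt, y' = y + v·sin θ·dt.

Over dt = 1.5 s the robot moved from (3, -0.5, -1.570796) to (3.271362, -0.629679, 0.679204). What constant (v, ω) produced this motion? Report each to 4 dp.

Δθ = 0.679204 − -1.570796 = 2.250000
ω = Δθ/dt = 2.250000/1.5 = 1.5000
R = Δx/(sin θ' − sin θ) = 0.1667
v = R·ω = 0.1667·1.5000 = 0.2500

v = 0.2500, ω = 1.5000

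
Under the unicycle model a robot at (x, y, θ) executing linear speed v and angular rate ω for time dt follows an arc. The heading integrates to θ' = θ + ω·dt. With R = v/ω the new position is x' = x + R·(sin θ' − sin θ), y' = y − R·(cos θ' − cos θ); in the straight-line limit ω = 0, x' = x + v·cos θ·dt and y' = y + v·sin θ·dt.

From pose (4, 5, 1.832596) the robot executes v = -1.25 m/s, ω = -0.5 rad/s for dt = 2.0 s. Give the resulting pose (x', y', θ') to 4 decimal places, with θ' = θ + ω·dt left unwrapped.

(3.4344, 2.6706, 0.8326)

θ' = 1.8326 + -0.5·2.0 = 0.8326
R = v/ω = -1.25/-0.5 = 2.5000
x' = 4 + 2.5000·(sin 0.8326 − sin 1.8326) = 3.4344
y' = 5 − 2.5000·(cos 0.8326 − cos 1.8326) = 2.6706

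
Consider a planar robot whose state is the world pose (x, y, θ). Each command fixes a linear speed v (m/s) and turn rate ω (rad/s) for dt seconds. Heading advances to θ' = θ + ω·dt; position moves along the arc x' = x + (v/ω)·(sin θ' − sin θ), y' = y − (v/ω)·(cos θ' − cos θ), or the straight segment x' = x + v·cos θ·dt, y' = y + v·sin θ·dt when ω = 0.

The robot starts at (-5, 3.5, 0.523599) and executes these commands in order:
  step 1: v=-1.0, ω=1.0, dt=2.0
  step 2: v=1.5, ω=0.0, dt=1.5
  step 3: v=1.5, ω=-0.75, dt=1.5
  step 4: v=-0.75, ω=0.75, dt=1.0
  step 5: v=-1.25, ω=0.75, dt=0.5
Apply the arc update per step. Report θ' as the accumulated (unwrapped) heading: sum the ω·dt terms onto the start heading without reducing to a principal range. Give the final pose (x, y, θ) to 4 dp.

(-7.1469, 3.9297, 2.5236)

step 1: θ'=2.5236 (R=-1.0000) → pose (-5.0794, 1.8189, 2.5236)
step 2: θ'=2.5236 (straight) → pose (-6.9132, 3.1226, 2.5236)
step 3: θ'=1.3986 (R=-2.0000) → pose (-7.7249, 5.0954, 1.3986)
step 4: θ'=2.1486 (R=-1.0000) → pose (-7.5773, 4.3778, 2.1486)
step 5: θ'=2.5236 (R=-1.6667) → pose (-7.1469, 3.9297, 2.5236)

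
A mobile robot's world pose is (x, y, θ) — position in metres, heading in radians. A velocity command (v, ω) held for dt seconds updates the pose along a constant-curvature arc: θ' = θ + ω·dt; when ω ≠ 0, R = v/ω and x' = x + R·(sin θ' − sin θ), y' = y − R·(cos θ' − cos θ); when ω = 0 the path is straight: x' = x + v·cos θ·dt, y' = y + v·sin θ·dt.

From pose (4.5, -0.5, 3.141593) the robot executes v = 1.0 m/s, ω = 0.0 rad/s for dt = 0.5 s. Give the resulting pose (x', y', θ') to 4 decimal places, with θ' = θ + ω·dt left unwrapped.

(4.0000, -0.5000, 3.1416)

θ' = 3.1416 + 0.0·0.5 = 3.1416
ω = 0 → straight: x' = 4.5 + 1.0·cos(3.1416)·0.5 = 4.0000
y' = -0.5 + 1.0·sin(3.1416)·0.5 = -0.5000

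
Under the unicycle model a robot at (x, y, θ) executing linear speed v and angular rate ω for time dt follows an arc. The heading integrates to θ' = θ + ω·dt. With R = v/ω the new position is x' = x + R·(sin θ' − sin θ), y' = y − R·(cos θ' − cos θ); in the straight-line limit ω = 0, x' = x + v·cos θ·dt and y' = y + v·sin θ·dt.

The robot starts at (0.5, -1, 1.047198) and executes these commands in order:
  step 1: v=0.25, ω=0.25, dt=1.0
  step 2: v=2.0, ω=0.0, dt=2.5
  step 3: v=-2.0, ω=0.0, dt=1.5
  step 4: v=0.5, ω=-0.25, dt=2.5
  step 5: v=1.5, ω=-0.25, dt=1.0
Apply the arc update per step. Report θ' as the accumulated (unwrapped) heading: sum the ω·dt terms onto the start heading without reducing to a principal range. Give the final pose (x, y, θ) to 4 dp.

(3.0950, 2.9583, 0.4222)

step 1: θ'=1.2972 (R=1.0000) → pose (0.5968, -0.7702, 1.2972)
step 2: θ'=1.2972 (straight) → pose (1.9478, 4.0438, 1.2972)
step 3: θ'=1.2972 (straight) → pose (1.1372, 1.1554, 1.2972)
step 4: θ'=0.6722 (R=-2.0000) → pose (1.8174, 2.1799, 0.6722)
step 5: θ'=0.4222 (R=-6.0000) → pose (3.0950, 2.9583, 0.4222)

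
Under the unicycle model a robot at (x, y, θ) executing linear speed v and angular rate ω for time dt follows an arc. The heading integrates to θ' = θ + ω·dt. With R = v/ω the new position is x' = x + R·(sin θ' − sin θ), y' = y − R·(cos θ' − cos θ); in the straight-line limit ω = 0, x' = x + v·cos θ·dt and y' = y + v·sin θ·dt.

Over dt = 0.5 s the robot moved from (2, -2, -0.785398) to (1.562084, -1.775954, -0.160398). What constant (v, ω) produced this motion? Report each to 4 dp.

v = -1.0000, ω = 1.2500

Δθ = -0.160398 − -0.785398 = 0.625000
ω = Δθ/dt = 0.625000/0.5 = 1.2500
R = Δx/(sin θ' − sin θ) = -0.8000
v = R·ω = -0.8000·1.2500 = -1.0000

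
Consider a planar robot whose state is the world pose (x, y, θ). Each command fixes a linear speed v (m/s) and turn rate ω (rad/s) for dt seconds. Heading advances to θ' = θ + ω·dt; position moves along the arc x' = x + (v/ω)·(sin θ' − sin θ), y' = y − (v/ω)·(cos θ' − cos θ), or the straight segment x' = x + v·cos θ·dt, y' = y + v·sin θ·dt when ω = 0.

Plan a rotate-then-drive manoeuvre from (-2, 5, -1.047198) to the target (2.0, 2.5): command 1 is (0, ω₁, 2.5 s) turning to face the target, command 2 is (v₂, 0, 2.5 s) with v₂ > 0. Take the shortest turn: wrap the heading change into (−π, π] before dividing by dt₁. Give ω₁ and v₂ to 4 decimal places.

ω₁ = 0.1954, v₂ = 1.8868

heading to target = atan2(2.5−5, 2−-2) = -0.5586
Δθ = wrap(-0.5586 − -1.0472) = 0.4886; ω₁ = Δθ/dt₁ = 0.1954
distance = √((2−-2)² + (2.5−5)²) = 4.7170; v₂ = distance/dt₂ = 1.8868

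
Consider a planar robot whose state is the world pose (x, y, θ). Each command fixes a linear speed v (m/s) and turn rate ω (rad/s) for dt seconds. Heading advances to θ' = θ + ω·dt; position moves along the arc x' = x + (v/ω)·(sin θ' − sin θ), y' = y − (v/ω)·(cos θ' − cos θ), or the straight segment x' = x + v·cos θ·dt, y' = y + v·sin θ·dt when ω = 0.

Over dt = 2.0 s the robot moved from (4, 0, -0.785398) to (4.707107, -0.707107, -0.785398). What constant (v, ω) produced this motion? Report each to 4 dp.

v = 0.5000, ω = 0.0000

Δθ = -0.785398 − -0.785398 = 0.000000
ω = Δθ/dt = 0.000000/2.0 = 0.0000
ω = 0 → v = (Δx·cos θ + Δy·sin θ)/dt = 0.5000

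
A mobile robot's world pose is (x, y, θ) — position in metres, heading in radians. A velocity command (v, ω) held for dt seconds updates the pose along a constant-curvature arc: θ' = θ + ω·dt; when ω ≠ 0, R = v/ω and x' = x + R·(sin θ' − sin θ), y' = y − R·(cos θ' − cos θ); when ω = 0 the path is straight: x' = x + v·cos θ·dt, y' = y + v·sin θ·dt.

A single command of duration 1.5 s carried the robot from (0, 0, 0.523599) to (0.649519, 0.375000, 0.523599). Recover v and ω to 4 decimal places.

v = 0.5000, ω = 0.0000

Δθ = 0.523599 − 0.523599 = 0.000000
ω = Δθ/dt = 0.000000/1.5 = 0.0000
ω = 0 → v = (Δx·cos θ + Δy·sin θ)/dt = 0.5000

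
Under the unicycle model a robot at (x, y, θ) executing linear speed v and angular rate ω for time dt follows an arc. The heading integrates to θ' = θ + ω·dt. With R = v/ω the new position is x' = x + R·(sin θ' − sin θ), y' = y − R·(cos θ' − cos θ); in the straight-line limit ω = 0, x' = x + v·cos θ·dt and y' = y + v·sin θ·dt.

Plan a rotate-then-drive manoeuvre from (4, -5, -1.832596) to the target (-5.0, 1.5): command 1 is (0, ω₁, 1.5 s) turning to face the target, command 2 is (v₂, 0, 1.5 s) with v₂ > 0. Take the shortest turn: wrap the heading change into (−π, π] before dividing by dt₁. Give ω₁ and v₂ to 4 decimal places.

ω₁ = -1.2897, v₂ = 7.4012

heading to target = atan2(1.5−-5, -5−4) = 2.5161
Δθ = wrap(2.5161 − -1.8326) = -1.9345; ω₁ = Δθ/dt₁ = -1.2897
distance = √((-5−4)² + (1.5−-5)²) = 11.1018; v₂ = distance/dt₂ = 7.4012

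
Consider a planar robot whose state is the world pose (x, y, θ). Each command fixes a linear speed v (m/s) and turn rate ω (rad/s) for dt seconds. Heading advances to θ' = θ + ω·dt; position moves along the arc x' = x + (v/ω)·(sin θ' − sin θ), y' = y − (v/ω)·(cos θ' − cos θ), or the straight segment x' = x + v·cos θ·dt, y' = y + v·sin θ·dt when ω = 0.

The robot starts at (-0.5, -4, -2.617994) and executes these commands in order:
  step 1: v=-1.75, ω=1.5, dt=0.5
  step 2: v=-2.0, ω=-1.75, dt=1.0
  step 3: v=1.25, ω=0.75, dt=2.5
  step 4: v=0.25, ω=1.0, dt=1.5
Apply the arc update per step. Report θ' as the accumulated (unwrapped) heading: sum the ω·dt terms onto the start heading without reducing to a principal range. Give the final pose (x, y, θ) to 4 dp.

(-0.5711, -4.1314, -0.2430)

step 1: θ'=-1.8680 (R=-1.1667) → pose (0.0322, -3.3313, -1.8680)
step 2: θ'=-3.6180 (R=1.1429) → pose (1.6490, -2.6504, -3.6180)
step 3: θ'=-1.7430 (R=1.6667) → pose (-0.7573, -3.8459, -1.7430)
step 4: θ'=-0.2430 (R=0.2500) → pose (-0.5711, -4.1314, -0.2430)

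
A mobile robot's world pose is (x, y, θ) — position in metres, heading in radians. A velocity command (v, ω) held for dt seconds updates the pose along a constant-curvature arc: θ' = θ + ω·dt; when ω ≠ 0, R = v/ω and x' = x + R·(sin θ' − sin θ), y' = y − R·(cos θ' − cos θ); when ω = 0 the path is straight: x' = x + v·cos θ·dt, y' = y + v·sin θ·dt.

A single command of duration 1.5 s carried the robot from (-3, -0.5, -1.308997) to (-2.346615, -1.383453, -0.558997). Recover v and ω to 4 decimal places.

v = 0.7500, ω = 0.5000

Δθ = -0.558997 − -1.308997 = 0.750000
ω = Δθ/dt = 0.750000/1.5 = 0.5000
R = −Δy/(cos θ' − cos θ) = 1.5000
v = R·ω = 1.5000·0.5000 = 0.7500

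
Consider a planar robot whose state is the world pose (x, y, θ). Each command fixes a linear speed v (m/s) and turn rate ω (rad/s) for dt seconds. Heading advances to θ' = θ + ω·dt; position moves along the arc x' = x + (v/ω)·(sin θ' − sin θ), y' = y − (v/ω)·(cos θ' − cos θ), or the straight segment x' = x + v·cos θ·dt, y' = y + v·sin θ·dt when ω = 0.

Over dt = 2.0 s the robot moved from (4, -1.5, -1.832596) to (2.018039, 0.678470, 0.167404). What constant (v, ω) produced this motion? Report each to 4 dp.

v = -1.7500, ω = 1.0000

Δθ = 0.167404 − -1.832596 = 2.000000
ω = Δθ/dt = 2.000000/2.0 = 1.0000
R = −Δy/(cos θ' − cos θ) = -1.7500
v = R·ω = -1.7500·1.0000 = -1.7500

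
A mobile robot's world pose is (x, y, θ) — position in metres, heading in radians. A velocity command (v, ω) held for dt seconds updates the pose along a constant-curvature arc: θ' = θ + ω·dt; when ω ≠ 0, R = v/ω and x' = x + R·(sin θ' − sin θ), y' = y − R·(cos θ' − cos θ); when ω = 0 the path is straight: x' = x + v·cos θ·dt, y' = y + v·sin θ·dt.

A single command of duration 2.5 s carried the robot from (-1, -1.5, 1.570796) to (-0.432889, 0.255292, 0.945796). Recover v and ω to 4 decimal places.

Δθ = 0.945796 − 1.570796 = -0.625000
ω = Δθ/dt = -0.625000/2.5 = -0.2500
R = −Δy/(cos θ' − cos θ) = -3.0000
v = R·ω = -3.0000·-0.2500 = 0.7500

v = 0.7500, ω = -0.2500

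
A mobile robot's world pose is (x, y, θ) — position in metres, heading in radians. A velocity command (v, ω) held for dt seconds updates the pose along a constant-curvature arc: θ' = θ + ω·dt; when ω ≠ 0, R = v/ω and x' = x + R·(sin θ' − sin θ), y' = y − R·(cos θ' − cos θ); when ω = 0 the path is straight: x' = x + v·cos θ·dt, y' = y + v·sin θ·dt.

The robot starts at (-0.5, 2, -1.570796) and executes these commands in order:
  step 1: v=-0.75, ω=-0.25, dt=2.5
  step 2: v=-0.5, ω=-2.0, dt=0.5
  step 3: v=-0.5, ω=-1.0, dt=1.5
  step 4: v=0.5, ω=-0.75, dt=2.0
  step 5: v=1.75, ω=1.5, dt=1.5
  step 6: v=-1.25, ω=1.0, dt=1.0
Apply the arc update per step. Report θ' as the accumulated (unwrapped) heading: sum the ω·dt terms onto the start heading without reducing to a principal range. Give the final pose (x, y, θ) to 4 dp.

step 1: θ'=-2.1958 (R=3.0000) → pose (0.0671, 3.7553, -2.1958)
step 2: θ'=-3.1958 (R=0.2500) → pose (0.2834, 3.8587, -3.1958)
step 3: θ'=-4.6958 (R=0.5000) → pose (0.7562, 3.3677, -4.6958)
step 4: θ'=-6.1958 (R=-0.6667) → pose (1.3646, 4.0429, -6.1958)
step 5: θ'=-3.9458 (R=1.1667) → pose (2.1031, 6.0144, -3.9458)
step 6: θ'=-2.9458 (R=-1.2500) → pose (3.2467, 5.6554, -2.9458)

(3.2467, 5.6554, -2.9458)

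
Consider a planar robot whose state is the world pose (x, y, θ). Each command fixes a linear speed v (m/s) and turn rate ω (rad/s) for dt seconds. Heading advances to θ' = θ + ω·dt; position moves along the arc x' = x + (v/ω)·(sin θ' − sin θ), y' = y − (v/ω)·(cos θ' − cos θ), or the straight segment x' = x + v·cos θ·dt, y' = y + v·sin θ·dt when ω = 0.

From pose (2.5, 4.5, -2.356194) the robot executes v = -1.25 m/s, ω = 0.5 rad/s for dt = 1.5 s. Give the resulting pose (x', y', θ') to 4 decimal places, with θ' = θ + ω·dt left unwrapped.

θ' = -2.3562 + 0.5·1.5 = -1.6062
R = v/ω = -1.25/0.5 = -2.5000
x' = 2.5 + -2.5000·(sin -1.6062 − sin -2.3562) = 3.2307
y' = 4.5 − -2.5000·(cos -1.6062 − cos -2.3562) = 6.1793

(3.2307, 6.1793, -1.6062)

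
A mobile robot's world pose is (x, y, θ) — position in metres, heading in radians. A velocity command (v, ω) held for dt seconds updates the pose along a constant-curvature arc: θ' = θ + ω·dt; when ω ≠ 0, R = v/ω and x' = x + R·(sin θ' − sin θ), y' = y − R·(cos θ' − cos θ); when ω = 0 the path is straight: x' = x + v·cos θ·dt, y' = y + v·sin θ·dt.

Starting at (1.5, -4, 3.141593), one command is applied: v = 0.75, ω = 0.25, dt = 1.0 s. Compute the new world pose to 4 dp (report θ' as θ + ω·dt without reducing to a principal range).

θ' = 3.1416 + 0.25·1.0 = 3.3916
R = v/ω = 0.75/0.25 = 3.0000
x' = 1.5 + 3.0000·(sin 3.3916 − sin 3.1416) = 0.7578
y' = -4 − 3.0000·(cos 3.3916 − cos 3.1416) = -4.0933

(0.7578, -4.0933, 3.3916)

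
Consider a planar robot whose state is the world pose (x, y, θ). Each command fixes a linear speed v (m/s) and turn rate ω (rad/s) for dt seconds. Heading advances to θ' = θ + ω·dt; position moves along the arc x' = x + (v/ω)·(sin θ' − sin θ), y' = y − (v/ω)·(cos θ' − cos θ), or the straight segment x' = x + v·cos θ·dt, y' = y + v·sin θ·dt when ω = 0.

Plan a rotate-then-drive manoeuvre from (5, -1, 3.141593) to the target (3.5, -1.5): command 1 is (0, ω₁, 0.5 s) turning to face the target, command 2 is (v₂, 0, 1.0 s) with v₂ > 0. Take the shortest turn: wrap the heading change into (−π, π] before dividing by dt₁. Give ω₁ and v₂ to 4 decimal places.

heading to target = atan2(-1.5−-1, 3.5−5) = -2.8198
Δθ = wrap(-2.8198 − 3.1416) = 0.3218; ω₁ = Δθ/dt₁ = 0.6435
distance = √((3.5−5)² + (-1.5−-1)²) = 1.5811; v₂ = distance/dt₂ = 1.5811

ω₁ = 0.6435, v₂ = 1.5811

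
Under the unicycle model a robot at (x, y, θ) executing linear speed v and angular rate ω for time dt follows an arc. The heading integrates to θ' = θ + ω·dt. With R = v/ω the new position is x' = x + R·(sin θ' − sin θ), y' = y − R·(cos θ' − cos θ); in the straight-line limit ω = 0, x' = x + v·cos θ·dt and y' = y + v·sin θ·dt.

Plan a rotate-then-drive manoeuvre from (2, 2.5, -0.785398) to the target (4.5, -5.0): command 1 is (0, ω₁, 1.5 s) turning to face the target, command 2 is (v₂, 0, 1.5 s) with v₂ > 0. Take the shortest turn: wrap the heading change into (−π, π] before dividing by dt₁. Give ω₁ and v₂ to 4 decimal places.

ω₁ = -0.3091, v₂ = 5.2705

heading to target = atan2(-5−2.5, 4.5−2) = -1.2490
Δθ = wrap(-1.2490 − -0.7854) = -0.4636; ω₁ = Δθ/dt₁ = -0.3091
distance = √((4.5−2)² + (-5−2.5)²) = 7.9057; v₂ = distance/dt₂ = 5.2705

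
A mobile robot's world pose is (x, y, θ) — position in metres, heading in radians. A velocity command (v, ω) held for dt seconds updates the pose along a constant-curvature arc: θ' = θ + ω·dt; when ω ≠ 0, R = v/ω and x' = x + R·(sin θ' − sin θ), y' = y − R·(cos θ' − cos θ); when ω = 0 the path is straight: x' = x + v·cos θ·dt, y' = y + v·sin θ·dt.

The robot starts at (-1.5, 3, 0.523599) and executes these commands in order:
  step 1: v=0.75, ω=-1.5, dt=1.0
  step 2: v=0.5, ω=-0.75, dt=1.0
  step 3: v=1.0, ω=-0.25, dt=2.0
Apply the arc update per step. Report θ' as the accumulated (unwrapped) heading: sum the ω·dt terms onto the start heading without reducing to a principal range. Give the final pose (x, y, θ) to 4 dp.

step 1: θ'=-0.9764 (R=-0.5000) → pose (-0.8358, 2.8470, -0.9764)
step 2: θ'=-1.7264 (R=-0.6667) → pose (-0.7295, 2.3703, -1.7264)
step 3: θ'=-2.2264 (R=-4.0000) → pose (-1.5104, 0.5517, -2.2264)

(-1.5104, 0.5517, -2.2264)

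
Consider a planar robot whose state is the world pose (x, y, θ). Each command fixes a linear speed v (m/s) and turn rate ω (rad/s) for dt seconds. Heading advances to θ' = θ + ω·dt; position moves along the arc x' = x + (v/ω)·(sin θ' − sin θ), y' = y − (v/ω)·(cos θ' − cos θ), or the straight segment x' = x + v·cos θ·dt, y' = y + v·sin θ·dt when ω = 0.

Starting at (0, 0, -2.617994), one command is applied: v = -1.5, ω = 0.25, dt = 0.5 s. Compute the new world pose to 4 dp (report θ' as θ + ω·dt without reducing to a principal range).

(0.6244, 0.4146, -2.4930)

θ' = -2.6180 + 0.25·0.5 = -2.4930
R = v/ω = -1.5/0.25 = -6.0000
x' = 0 + -6.0000·(sin -2.4930 − sin -2.6180) = 0.6244
y' = 0 − -6.0000·(cos -2.4930 − cos -2.6180) = 0.4146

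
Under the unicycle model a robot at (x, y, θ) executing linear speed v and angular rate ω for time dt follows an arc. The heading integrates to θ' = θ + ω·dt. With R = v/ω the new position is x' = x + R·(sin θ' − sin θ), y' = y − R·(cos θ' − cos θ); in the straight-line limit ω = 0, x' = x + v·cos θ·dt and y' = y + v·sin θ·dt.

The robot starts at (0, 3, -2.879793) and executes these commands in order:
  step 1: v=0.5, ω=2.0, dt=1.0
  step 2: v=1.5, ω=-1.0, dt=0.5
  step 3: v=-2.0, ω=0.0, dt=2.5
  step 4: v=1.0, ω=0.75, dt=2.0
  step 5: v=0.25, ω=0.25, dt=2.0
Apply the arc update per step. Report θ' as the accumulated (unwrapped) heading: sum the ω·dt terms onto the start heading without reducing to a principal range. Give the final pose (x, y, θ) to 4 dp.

(1.1699, 5.9455, 0.6202)

step 1: θ'=-0.8798 (R=0.2500) → pose (-0.1279, 2.5992, -0.8798)
step 2: θ'=-1.3798 (R=-1.5000) → pose (0.1889, 1.9280, -1.3798)
step 3: θ'=-1.3798 (straight) → pose (-0.7604, 6.8371, -1.3798)
step 4: θ'=0.1202 (R=1.3333) → pose (0.7086, 5.7665, 0.1202)
step 5: θ'=0.6202 (R=1.0000) → pose (1.1699, 5.9455, 0.6202)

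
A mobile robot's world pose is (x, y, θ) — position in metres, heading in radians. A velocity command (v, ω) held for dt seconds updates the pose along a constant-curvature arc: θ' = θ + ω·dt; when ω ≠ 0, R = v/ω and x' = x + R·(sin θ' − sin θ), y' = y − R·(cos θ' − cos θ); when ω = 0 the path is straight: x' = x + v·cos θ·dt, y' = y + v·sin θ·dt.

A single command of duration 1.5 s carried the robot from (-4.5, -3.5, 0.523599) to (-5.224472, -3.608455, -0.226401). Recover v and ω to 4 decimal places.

v = -0.5000, ω = -0.5000

Δθ = -0.226401 − 0.523599 = -0.750000
ω = Δθ/dt = -0.750000/1.5 = -0.5000
R = Δx/(sin θ' − sin θ) = 1.0000
v = R·ω = 1.0000·-0.5000 = -0.5000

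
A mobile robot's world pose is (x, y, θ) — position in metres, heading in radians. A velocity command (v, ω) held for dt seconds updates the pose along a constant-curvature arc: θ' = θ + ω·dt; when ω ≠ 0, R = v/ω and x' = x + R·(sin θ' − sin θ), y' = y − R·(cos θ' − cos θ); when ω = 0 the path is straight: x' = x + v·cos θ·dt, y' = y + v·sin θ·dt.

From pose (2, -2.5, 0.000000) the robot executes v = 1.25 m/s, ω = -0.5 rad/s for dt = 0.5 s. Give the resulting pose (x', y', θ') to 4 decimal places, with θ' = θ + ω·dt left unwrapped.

(2.6185, -2.5777, -0.2500)

θ' = 0.0000 + -0.5·0.5 = -0.2500
R = v/ω = 1.25/-0.5 = -2.5000
x' = 2 + -2.5000·(sin -0.2500 − sin 0.0000) = 2.6185
y' = -2.5 − -2.5000·(cos -0.2500 − cos 0.0000) = -2.5777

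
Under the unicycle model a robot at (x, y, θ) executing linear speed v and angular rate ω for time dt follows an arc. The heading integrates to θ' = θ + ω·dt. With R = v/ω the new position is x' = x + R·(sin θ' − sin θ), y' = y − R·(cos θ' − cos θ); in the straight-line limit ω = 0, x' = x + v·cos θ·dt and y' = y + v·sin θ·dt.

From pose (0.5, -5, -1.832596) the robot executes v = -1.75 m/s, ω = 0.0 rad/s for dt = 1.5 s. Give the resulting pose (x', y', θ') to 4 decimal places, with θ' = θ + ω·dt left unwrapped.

θ' = -1.8326 + 0.0·1.5 = -1.8326
ω = 0 → straight: x' = 0.5 + -1.75·cos(-1.8326)·1.5 = 1.1794
y' = -5 + -1.75·sin(-1.8326)·1.5 = -2.4644

(1.1794, -2.4644, -1.8326)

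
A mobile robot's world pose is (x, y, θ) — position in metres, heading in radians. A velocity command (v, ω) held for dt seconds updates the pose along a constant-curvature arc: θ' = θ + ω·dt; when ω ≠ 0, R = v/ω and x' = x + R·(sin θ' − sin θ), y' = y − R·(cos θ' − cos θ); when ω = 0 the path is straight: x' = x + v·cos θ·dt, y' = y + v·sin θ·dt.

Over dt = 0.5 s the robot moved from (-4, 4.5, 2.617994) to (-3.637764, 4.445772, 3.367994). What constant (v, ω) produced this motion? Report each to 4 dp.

Δθ = 3.367994 − 2.617994 = 0.750000
ω = Δθ/dt = 0.750000/0.5 = 1.5000
R = Δx/(sin θ' − sin θ) = -0.5000
v = R·ω = -0.5000·1.5000 = -0.7500

v = -0.7500, ω = 1.5000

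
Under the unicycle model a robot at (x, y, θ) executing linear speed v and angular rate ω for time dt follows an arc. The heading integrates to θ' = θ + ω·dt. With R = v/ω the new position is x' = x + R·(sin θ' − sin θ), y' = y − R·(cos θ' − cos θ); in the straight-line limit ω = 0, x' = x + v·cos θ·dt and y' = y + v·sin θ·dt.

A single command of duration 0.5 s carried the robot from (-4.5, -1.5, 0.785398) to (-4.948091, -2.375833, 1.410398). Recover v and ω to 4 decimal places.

Δθ = 1.410398 − 0.785398 = 0.625000
ω = Δθ/dt = 0.625000/0.5 = 1.2500
R = −Δy/(cos θ' − cos θ) = -1.6000
v = R·ω = -1.6000·1.2500 = -2.0000

v = -2.0000, ω = 1.2500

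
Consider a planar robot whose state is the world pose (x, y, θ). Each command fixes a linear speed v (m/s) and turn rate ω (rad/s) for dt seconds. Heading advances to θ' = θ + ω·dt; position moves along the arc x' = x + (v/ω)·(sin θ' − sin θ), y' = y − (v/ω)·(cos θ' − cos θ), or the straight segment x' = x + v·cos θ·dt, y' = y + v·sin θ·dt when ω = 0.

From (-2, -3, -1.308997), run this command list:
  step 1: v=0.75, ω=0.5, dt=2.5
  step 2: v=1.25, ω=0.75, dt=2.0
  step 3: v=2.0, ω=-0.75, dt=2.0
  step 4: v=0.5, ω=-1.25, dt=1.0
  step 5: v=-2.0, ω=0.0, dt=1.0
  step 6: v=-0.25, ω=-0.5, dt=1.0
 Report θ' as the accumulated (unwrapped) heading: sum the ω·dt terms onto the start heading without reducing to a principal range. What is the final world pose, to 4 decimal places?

step 1: θ'=-0.0590 (R=1.5000) → pose (-0.6396, -4.1092, -0.0590)
step 2: θ'=1.4410 (R=1.6667) → pose (1.1114, -2.6611, 1.4410)
step 3: θ'=-0.0590 (R=-2.6667) → pose (3.9128, -0.3442, -0.0590)
step 4: θ'=-1.3090 (R=-0.4000) → pose (4.2756, -0.6400, -1.3090)
step 5: θ'=-1.3090 (straight) → pose (3.7580, 1.2918, -1.3090)
step 6: θ'=-1.8090 (R=0.5000) → pose (3.7551, 1.5392, -1.8090)

(3.7551, 1.5392, -1.8090)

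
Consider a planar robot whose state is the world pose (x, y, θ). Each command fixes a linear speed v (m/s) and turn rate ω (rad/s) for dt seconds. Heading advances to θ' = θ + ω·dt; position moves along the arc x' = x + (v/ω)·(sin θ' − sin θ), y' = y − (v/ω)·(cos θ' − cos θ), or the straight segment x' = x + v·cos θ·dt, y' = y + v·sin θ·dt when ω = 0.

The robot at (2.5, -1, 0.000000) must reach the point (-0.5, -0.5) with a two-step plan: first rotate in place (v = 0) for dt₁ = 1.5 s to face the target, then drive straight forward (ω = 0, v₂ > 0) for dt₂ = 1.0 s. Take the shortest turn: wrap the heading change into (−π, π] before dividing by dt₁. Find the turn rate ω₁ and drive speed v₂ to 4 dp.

ω₁ = 1.9843, v₂ = 3.0414

heading to target = atan2(-0.5−-1, -0.5−2.5) = 2.9764
Δθ = wrap(2.9764 − 0.0000) = 2.9764; ω₁ = Δθ/dt₁ = 1.9843
distance = √((-0.5−2.5)² + (-0.5−-1)²) = 3.0414; v₂ = distance/dt₂ = 3.0414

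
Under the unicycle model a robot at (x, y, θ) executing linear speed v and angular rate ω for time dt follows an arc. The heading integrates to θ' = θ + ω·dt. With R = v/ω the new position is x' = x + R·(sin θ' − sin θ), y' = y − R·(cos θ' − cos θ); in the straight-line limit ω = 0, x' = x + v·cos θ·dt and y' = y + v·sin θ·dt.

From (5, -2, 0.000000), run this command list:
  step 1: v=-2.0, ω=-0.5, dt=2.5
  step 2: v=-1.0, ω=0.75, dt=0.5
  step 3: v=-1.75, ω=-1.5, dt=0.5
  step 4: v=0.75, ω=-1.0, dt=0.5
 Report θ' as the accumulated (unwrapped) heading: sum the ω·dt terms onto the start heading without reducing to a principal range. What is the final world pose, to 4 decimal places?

step 1: θ'=-1.2500 (R=4.0000) → pose (1.2041, 0.7387, -1.2500)
step 2: θ'=-0.8750 (R=-1.3333) → pose (0.9621, 1.1729, -0.8750)
step 3: θ'=-1.6250 (R=1.1667) → pose (0.6927, 1.9840, -1.6250)
step 4: θ'=-2.1250 (R=-0.7500) → pose (0.5815, 1.6299, -2.1250)

(0.5815, 1.6299, -2.1250)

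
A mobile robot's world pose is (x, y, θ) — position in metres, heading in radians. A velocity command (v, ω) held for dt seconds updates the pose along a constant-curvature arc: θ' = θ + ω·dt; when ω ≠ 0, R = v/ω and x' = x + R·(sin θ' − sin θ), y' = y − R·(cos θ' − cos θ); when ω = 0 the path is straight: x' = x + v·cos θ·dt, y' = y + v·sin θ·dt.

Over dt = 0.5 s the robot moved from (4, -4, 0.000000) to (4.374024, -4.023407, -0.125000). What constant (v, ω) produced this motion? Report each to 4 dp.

v = 0.7500, ω = -0.2500

Δθ = -0.125000 − 0.000000 = -0.125000
ω = Δθ/dt = -0.125000/0.5 = -0.2500
R = Δx/(sin θ' − sin θ) = -3.0000
v = R·ω = -3.0000·-0.2500 = 0.7500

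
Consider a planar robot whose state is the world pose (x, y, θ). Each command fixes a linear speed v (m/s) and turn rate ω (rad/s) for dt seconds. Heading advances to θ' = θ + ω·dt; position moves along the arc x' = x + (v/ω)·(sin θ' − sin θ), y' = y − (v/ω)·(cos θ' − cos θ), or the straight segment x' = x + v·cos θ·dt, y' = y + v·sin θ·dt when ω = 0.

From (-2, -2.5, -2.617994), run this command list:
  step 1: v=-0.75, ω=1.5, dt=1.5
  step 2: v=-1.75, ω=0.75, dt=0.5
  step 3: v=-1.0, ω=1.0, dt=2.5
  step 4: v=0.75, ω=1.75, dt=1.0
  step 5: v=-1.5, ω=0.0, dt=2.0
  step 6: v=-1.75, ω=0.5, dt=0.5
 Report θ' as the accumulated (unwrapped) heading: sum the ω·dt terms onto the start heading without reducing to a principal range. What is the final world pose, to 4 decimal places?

(-2.5482, 0.1136, 4.5070)

step 1: θ'=-0.3680 (R=-0.5000) → pose (-2.0701, -1.6005, -0.3680)
step 2: θ'=0.0070 (R=-2.3333) → pose (-2.9259, -1.4443, 0.0070)
step 3: θ'=2.5070 (R=-1.0000) → pose (-3.5117, -3.2496, 2.5070)
step 4: θ'=4.2570 (R=0.4286) → pose (-4.1507, -3.4062, 4.2570)
step 5: θ'=4.2570 (straight) → pose (-2.8313, -0.7120, 4.2570)
step 6: θ'=4.5070 (R=-3.5000) → pose (-2.5482, 0.1136, 4.5070)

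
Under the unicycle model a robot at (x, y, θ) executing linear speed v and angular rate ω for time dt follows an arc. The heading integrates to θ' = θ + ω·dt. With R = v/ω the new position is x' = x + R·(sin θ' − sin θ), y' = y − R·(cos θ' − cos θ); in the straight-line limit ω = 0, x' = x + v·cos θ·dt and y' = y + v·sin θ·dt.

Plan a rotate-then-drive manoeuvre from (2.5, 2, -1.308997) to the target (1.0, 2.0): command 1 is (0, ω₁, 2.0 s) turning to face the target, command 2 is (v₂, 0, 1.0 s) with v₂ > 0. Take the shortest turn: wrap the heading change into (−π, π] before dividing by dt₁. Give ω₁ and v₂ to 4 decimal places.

ω₁ = -0.9163, v₂ = 1.5000

heading to target = atan2(2−2, 1−2.5) = 3.1416
Δθ = wrap(3.1416 − -1.3090) = -1.8326; ω₁ = Δθ/dt₁ = -0.9163
distance = √((1−2.5)² + (2−2)²) = 1.5000; v₂ = distance/dt₂ = 1.5000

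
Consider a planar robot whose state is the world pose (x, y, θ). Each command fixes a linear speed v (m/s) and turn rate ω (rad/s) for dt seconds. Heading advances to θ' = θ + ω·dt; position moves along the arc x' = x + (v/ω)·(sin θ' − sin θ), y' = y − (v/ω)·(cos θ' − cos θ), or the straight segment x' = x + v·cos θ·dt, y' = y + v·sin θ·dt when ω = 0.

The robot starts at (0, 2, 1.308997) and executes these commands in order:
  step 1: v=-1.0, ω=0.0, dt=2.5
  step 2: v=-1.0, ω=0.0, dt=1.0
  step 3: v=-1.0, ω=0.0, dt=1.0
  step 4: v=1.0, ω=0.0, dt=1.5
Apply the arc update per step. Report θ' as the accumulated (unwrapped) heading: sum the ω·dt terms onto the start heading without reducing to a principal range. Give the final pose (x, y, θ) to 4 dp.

(-0.7765, -0.8978, 1.3090)

step 1: θ'=1.3090 (straight) → pose (-0.6470, -0.4148, 1.3090)
step 2: θ'=1.3090 (straight) → pose (-0.9059, -1.3807, 1.3090)
step 3: θ'=1.3090 (straight) → pose (-1.1647, -2.3467, 1.3090)
step 4: θ'=1.3090 (straight) → pose (-0.7765, -0.8978, 1.3090)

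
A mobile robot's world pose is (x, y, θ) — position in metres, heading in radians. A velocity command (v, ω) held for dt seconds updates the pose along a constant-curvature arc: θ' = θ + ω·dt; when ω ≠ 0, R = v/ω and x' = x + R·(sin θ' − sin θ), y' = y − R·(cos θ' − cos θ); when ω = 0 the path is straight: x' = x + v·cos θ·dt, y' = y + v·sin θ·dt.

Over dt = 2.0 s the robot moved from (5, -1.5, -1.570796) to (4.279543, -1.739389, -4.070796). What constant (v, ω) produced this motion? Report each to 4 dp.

v = 0.5000, ω = -1.2500

Δθ = -4.070796 − -1.570796 = -2.500000
ω = Δθ/dt = -2.500000/2.0 = -1.2500
R = Δx/(sin θ' − sin θ) = -0.4000
v = R·ω = -0.4000·-1.2500 = 0.5000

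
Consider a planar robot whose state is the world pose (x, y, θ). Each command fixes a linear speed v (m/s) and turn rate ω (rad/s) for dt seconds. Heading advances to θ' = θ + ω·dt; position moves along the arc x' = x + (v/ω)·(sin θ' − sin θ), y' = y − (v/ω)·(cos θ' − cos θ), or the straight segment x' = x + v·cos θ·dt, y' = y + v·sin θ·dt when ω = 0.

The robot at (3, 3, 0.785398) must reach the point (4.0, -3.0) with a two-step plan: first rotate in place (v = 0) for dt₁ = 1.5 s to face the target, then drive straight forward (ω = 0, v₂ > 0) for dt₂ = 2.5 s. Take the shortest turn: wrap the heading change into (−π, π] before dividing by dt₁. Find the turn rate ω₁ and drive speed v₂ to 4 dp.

heading to target = atan2(-3−3, 4−3) = -1.4056
Δθ = wrap(-1.4056 − 0.7854) = -2.1910; ω₁ = Δθ/dt₁ = -1.4607
distance = √((4−3)² + (-3−3)²) = 6.0828; v₂ = distance/dt₂ = 2.4331

ω₁ = -1.4607, v₂ = 2.4331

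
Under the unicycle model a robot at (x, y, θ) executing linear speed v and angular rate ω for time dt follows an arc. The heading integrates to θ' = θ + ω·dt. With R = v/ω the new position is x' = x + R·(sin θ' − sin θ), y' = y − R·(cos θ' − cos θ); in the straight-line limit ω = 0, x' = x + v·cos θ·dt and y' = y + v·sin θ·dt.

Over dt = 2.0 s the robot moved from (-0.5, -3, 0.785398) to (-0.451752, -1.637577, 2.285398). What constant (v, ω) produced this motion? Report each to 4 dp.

v = 0.7500, ω = 0.7500

Δθ = 2.285398 − 0.785398 = 1.500000
ω = Δθ/dt = 1.500000/2.0 = 0.7500
R = −Δy/(cos θ' − cos θ) = 1.0000
v = R·ω = 1.0000·0.7500 = 0.7500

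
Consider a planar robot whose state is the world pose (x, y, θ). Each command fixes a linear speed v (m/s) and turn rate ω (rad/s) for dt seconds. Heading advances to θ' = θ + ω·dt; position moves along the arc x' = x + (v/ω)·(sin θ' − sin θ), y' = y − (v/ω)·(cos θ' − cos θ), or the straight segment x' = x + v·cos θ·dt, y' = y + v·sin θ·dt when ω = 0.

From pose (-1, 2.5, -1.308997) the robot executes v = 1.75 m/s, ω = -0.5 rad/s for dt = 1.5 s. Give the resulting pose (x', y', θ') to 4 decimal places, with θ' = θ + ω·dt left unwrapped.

θ' = -1.3090 + -0.5·1.5 = -2.0590
R = v/ω = 1.75/-0.5 = -3.5000
x' = -1 + -3.5000·(sin -2.0590 − sin -1.3090) = -1.2896
y' = 2.5 − -3.5000·(cos -2.0590 − cos -1.3090) = -0.0475

(-1.2896, -0.0475, -2.0590)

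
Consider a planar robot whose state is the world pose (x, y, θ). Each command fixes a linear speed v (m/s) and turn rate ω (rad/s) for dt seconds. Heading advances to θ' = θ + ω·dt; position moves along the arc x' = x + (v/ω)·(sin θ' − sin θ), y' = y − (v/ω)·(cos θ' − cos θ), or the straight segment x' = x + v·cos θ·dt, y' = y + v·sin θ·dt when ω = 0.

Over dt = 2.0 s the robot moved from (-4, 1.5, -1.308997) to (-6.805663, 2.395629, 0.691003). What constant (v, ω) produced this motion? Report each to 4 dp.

v = -1.7500, ω = 1.0000

Δθ = 0.691003 − -1.308997 = 2.000000
ω = Δθ/dt = 2.000000/2.0 = 1.0000
R = Δx/(sin θ' − sin θ) = -1.7500
v = R·ω = -1.7500·1.0000 = -1.7500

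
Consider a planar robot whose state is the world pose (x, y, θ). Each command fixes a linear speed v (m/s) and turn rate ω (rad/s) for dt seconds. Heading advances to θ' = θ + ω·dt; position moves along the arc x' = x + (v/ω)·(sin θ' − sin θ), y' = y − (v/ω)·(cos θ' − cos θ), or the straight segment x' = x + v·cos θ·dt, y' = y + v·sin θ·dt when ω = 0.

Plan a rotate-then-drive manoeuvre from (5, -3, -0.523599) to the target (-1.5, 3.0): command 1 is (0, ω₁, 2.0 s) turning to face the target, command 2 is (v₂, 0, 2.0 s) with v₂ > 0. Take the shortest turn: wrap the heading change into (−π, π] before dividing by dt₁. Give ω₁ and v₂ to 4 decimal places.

heading to target = atan2(3−-3, -1.5−5) = 2.3962
Δθ = wrap(2.3962 − -0.5236) = 2.9198; ω₁ = Δθ/dt₁ = 1.4599
distance = √((-1.5−5)² + (3−-3)²) = 8.8459; v₂ = distance/dt₂ = 4.4230

ω₁ = 1.4599, v₂ = 4.4230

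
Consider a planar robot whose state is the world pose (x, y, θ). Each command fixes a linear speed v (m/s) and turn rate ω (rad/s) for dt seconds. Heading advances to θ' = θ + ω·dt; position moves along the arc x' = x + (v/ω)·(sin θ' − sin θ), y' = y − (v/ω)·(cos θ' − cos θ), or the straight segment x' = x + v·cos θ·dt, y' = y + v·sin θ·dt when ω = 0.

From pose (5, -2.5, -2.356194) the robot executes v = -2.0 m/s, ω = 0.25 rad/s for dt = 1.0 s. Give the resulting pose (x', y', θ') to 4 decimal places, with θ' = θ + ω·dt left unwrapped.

θ' = -2.3562 + 0.25·1.0 = -2.1062
R = v/ω = -2.0/0.25 = -8.0000
x' = 5 + -8.0000·(sin -2.1062 − sin -2.3562) = 6.2237
y' = -2.5 − -8.0000·(cos -2.1062 − cos -2.3562) = -0.9246

(6.2237, -0.9246, -2.1062)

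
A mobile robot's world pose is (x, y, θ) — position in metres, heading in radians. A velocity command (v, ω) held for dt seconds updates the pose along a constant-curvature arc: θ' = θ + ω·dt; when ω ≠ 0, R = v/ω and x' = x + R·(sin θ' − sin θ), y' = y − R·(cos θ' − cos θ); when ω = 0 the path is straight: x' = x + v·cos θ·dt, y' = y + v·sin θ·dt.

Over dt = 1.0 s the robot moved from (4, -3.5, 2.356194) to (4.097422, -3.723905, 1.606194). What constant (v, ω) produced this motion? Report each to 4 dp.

Δθ = 1.606194 − 2.356194 = -0.750000
ω = Δθ/dt = -0.750000/1.0 = -0.7500
R = −Δy/(cos θ' − cos θ) = 0.3333
v = R·ω = 0.3333·-0.7500 = -0.2500

v = -0.2500, ω = -0.7500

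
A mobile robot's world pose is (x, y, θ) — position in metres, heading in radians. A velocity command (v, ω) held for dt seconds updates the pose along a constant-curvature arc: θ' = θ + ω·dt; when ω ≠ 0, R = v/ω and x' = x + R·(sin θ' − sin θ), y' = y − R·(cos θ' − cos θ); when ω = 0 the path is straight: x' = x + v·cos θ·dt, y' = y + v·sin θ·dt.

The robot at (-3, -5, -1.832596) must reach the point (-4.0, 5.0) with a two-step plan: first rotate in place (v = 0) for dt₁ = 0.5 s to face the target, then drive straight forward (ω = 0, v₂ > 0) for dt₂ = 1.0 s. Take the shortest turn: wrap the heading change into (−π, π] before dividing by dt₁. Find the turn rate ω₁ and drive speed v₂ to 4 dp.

heading to target = atan2(5−-5, -4−-3) = 1.6705
Δθ = wrap(1.6705 − -1.8326) = -2.7801; ω₁ = Δθ/dt₁ = -5.5602
distance = √((-4−-3)² + (5−-5)²) = 10.0499; v₂ = distance/dt₂ = 10.0499

ω₁ = -5.5602, v₂ = 10.0499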